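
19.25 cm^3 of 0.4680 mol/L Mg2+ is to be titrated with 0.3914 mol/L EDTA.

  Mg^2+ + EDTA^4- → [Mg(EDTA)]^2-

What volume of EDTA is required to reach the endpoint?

n(Mg2+) = 0.01925 L × 0.4680 mol/L = 9.009 × 10^-3 mol
n(EDTA) = 9.009 × 10^-3 mol (1:1 stoichiometry)
V(EDTA) = 9.009 × 10^-3 mol / 0.3914 mol/L = 0.02302 L = 23.02 mL

23.02 mL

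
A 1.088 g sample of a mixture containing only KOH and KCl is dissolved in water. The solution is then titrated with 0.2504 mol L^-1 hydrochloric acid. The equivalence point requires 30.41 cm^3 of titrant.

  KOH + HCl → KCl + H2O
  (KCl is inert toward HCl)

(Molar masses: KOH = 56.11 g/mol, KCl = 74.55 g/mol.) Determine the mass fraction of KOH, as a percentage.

39.27 %

n(HCl) = 0.03041 × 0.2504 = 7.615 × 10^-3 mol
Let x = n(KOH), y = n(KCl).
Titrant: 1x = 7.615 × 10^-3;  mass: 56.11x + 74.55y = 1.088
Solving, x = 7.615 × 10^-3 mol, y = 8.863 × 10^-3 mol
mass of KOH = 7.615 × 10^-3 × 56.11 = 0.4273 g
% KOH = 0.4273 / 1.088 × 100 = 39.27 %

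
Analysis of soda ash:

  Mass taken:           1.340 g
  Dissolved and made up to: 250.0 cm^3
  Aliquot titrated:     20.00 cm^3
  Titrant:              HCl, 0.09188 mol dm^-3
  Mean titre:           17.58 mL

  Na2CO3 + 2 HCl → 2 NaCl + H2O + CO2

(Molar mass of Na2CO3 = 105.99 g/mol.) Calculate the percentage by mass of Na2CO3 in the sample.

n(HCl) per titration = 0.01758 × 0.09188 = 1.615 × 10^-3 mol
From the 1:2 ratio, n(Na2CO3) in each aliquot = 1/2 × 1.615 × 10^-3 = 8.076 × 10^-4 mol
n(Na2CO3) in the whole flask = 8.076 × 10^-4 × 250.0/20.00 = 0.01010 mol
mass of Na2CO3 = 0.01010 × 105.99 = 1.070 g
% Na2CO3 = 1.070 / 1.340 × 100 = 79.85 %

79.85 %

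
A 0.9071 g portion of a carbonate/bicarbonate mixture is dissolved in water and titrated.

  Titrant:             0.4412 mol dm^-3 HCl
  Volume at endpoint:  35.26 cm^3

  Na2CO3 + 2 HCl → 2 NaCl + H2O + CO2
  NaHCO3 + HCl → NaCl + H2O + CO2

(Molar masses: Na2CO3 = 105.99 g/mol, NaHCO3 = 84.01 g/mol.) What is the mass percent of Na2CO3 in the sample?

n(HCl) = 0.03526 × 0.4412 = 0.01556 mol
Let x = n(Na2CO3), y = n(NaHCO3).
Titrant: 2x + 1y = 0.01556;  mass: 105.99x + 84.01y = 0.9071
Solving, x = 6.446 × 10^-3 mol, y = 2.666 × 10^-3 mol
mass of Na2CO3 = 6.446 × 10^-3 × 105.99 = 0.6832 g
% Na2CO3 = 0.6832 / 0.9071 × 100 = 75.31 %

75.31 %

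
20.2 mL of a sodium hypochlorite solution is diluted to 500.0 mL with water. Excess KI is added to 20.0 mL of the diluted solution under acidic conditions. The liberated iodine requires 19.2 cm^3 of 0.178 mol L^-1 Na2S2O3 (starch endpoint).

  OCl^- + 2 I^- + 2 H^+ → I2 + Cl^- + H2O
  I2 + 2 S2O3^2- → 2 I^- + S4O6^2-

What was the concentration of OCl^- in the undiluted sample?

n(S2O3^2-) = 0.0192 × 0.178 = 3.42 × 10^-3 mol
n(I2) = n(S2O3^2-)/2 = 1.71 × 10^-3 mol
n(OCl^-) in the aliquot = 1.71 × 10^-3 mol (1:1 ratio)
[OCl^-]_dilute = 1.71 × 10^-3 / 0.0200 = 0.0854 mol/L
[OCl^-]_original = 0.0854 × 500.0/20.2 = 2.11 mol/L

2.11 mol/L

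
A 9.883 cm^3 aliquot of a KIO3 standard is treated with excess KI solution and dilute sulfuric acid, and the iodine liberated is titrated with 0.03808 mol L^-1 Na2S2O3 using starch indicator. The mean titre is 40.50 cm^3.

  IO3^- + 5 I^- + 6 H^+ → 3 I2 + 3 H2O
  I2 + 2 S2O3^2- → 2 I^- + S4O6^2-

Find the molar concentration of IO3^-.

0.02601 mol/L

n(S2O3^2-) = 0.04050 × 0.03808 = 1.542 × 10^-3 mol
n(I2) = n(S2O3^2-)/2 = 7.711 × 10^-4 mol
From the 1:3 ratio, n(IO3^-) in the aliquot = 1/3 × 7.711 × 10^-4 = 2.570 × 10^-4 mol
[IO3^-] = 2.570 × 10^-4 / 0.009883 = 0.02601 mol/L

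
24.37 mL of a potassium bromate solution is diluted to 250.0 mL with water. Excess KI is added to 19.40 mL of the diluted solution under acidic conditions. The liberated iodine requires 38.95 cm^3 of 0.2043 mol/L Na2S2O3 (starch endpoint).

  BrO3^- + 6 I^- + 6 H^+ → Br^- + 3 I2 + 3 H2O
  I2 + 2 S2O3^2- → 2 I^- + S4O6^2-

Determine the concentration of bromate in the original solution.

0.7013 mol/L

n(S2O3^2-) = 0.03895 × 0.2043 = 7.957 × 10^-3 mol
n(I2) = n(S2O3^2-)/2 = 3.979 × 10^-3 mol
From the 1:3 ratio, n(BrO3^-) in the aliquot = 1/3 × 3.979 × 10^-3 = 1.326 × 10^-3 mol
[BrO3^-]_dilute = 1.326 × 10^-3 / 0.01940 = 0.06836 mol/L
[BrO3^-]_original = 0.06836 × 250.0/24.37 = 0.7013 mol/L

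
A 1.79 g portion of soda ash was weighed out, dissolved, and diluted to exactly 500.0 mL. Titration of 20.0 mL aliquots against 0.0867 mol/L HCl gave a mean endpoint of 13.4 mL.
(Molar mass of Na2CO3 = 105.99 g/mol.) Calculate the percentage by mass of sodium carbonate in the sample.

86.0 %

Na2CO3 + 2 HCl → 2 NaCl + H2O + CO2
n(HCl) per titration = 0.0134 × 0.0867 = 1.16 × 10^-3 mol
From the 1:2 ratio, n(Na2CO3) in each aliquot = 1/2 × 1.16 × 10^-3 = 5.81 × 10^-4 mol
n(Na2CO3) in the whole flask = 5.81 × 10^-4 × 500.0/20.0 = 0.0145 mol
mass of Na2CO3 = 0.0145 × 105.99 = 1.54 g
% Na2CO3 = 1.54 / 1.79 × 100 = 86.0 %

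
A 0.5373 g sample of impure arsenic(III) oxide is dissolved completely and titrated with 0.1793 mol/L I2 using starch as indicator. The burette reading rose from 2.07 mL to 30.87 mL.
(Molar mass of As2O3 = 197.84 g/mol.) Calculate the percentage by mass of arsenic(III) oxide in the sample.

As2O3 + 2 I2 + 2 H2O → As2O5 + 4 HI
n(I2) = 0.02880 L × 0.1793 mol/L = 5.164 × 10^-3 mol
From the 1:2 ratio, n(As2O3) = 1/2 × 5.164 × 10^-3 = 2.582 × 10^-3 mol
mass of As2O3 = 2.582 × 10^-3 × 197.84 g/mol = 0.5108 g
% As2O3 = 0.5108 / 0.5373 × 100 = 95.07 %

95.07 %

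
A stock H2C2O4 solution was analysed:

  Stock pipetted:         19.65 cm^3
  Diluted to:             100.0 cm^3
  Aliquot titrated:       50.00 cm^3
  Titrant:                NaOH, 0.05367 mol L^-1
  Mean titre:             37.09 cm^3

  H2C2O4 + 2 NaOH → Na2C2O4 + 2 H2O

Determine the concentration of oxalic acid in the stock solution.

0.1013 mol/L

n(NaOH) = 0.03709 × 0.05367 = 1.991 × 10^-3 mol
From the 1:2 ratio, n(H2C2O4) in the aliquot = 1/2 × 1.991 × 10^-3 = 9.953 × 10^-4 mol
[H2C2O4]_dilute = 9.953 × 10^-4 / 0.05000 = 0.01991 mol/L
Dilution factor = 100.0 / 19.65 = 5.089
[H2C2O4]_stock = 0.01991 × 5.089 = 0.1013 mol/L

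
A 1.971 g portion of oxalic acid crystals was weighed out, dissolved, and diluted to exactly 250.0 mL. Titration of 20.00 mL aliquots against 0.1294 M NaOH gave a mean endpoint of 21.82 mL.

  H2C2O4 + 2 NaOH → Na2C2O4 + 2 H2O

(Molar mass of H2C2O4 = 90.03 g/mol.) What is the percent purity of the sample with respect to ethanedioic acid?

n(NaOH) per titration = 0.02182 × 0.1294 = 2.824 × 10^-3 mol
From the 1:2 ratio, n(H2C2O4) in each aliquot = 1/2 × 2.824 × 10^-3 = 1.412 × 10^-3 mol
n(H2C2O4) in the whole flask = 1.412 × 10^-3 × 250.0/20.00 = 0.01765 mol
mass of H2C2O4 = 0.01765 × 90.03 = 1.589 g
% H2C2O4 = 1.589 / 1.971 × 100 = 80.61 %

80.61 %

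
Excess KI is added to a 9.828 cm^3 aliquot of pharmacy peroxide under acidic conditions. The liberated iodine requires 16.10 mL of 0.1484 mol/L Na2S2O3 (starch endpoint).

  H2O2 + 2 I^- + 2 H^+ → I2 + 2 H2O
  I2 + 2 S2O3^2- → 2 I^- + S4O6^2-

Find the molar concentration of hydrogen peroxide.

0.1216 mol/L

n(S2O3^2-) = 0.01610 × 0.1484 = 2.389 × 10^-3 mol
n(I2) = n(S2O3^2-)/2 = 1.195 × 10^-3 mol
n(H2O2) in the aliquot = 1.195 × 10^-3 mol (1:1 ratio)
[H2O2] = 1.195 × 10^-3 / 0.009828 = 0.1216 mol/L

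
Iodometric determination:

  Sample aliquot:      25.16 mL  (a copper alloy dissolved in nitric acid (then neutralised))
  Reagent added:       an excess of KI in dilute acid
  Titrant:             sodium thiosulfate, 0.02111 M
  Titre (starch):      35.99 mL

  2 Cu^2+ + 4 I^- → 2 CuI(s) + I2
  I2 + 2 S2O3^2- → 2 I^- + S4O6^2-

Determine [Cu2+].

n(S2O3^2-) = 0.03599 × 0.02111 = 7.597 × 10^-4 mol
n(I2) = n(S2O3^2-)/2 = 3.799 × 10^-4 mol
From the 2:1 ratio, n(Cu2+) in the aliquot = 2/1 × 3.799 × 10^-4 = 7.597 × 10^-4 mol
[Cu2+] = 7.597 × 10^-4 / 0.02516 = 0.03020 mol/L

0.03020 M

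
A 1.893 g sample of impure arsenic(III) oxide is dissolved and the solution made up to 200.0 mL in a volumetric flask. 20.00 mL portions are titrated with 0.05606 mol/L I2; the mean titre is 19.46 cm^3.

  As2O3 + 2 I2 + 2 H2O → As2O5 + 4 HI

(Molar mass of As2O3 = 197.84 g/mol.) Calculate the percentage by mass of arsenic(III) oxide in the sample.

n(I2) per titration = 0.01946 × 0.05606 = 1.091 × 10^-3 mol
From the 1:2 ratio, n(As2O3) in each aliquot = 1/2 × 1.091 × 10^-3 = 5.455 × 10^-4 mol
n(As2O3) in the whole flask = 5.455 × 10^-4 × 200.0/20.00 = 5.455 × 10^-3 mol
mass of As2O3 = 5.455 × 10^-3 × 197.84 = 1.079 g
% As2O3 = 1.079 / 1.893 × 100 = 57.01 %

57.01 %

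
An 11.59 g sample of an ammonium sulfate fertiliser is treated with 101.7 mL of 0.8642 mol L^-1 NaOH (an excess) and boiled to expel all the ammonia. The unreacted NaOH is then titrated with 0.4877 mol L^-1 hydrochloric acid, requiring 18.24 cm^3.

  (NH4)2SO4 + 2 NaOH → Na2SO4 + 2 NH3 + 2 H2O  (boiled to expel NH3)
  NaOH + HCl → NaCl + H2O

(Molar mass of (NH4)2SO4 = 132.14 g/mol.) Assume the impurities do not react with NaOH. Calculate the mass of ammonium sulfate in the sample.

5.219 g

n(NaOH) added = 0.1017 × 0.8642 = 0.08789 mol
n(HCl) used in back-titration = 0.01824 × 0.4877 = 8.896 × 10^-3 mol
n(NaOH) left over = 8.896 × 10^-3 mol (1:1 ratio)
n(NaOH) consumed by analyte = 0.08789 − 8.896 × 10^-3 = 0.07899 mol
From the 1:2 ratio, n((NH4)2SO4) = 1/2 × 0.07899 = 0.03950 mol
mass of (NH4)2SO4 = 0.03950 × 132.14 = 5.219 g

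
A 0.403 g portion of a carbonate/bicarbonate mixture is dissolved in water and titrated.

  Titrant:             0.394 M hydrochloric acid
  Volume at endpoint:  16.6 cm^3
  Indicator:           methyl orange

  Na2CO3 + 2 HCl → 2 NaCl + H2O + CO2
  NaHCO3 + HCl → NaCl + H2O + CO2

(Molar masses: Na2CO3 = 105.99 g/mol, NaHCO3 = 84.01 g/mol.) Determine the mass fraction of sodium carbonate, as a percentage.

62.1 %

n(HCl) = 0.0166 × 0.394 = 6.54 × 10^-3 mol
Let x = n(Na2CO3), y = n(NaHCO3).
Titrant: 2x + 1y = 6.54 × 10^-3;  mass: 105.99x + 84.01y = 0.403
Solving, x = 2.36 × 10^-3 mol, y = 1.82 × 10^-3 mol
mass of Na2CO3 = 2.36 × 10^-3 × 105.99 = 0.250 g
% Na2CO3 = 0.250 / 0.403 × 100 = 62.1 %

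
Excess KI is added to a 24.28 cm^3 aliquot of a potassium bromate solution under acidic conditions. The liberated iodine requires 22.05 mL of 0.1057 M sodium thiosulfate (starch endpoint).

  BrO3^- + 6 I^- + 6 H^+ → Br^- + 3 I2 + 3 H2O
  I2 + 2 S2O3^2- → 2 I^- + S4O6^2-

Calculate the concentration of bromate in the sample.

0.01600 M

n(S2O3^2-) = 0.02205 × 0.1057 = 2.331 × 10^-3 mol
n(I2) = n(S2O3^2-)/2 = 1.165 × 10^-3 mol
From the 1:3 ratio, n(BrO3^-) in the aliquot = 1/3 × 1.165 × 10^-3 = 3.884 × 10^-4 mol
[BrO3^-] = 3.884 × 10^-4 / 0.02428 = 0.01600 mol/L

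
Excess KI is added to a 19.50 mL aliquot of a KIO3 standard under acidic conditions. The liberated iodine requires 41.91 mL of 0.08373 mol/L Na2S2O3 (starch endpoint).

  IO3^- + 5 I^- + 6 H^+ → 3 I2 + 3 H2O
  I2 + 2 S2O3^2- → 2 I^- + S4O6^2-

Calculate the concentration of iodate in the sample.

0.02999 mol/L

n(S2O3^2-) = 0.04191 × 0.08373 = 3.509 × 10^-3 mol
n(I2) = n(S2O3^2-)/2 = 1.755 × 10^-3 mol
From the 1:3 ratio, n(IO3^-) in the aliquot = 1/3 × 1.755 × 10^-3 = 5.849 × 10^-4 mol
[IO3^-] = 5.849 × 10^-4 / 0.01950 = 0.02999 mol/L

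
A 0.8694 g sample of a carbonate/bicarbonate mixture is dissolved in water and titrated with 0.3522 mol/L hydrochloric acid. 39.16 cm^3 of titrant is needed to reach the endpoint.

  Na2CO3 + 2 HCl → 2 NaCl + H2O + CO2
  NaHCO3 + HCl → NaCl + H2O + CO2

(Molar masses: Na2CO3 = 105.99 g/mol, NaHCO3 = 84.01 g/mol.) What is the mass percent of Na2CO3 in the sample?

56.85 %

n(HCl) = 0.03916 × 0.3522 = 0.01379 mol
Let x = n(Na2CO3), y = n(NaHCO3).
Titrant: 2x + 1y = 0.01379;  mass: 105.99x + 84.01y = 0.8694
Solving, x = 4.664 × 10^-3 mol, y = 4.465 × 10^-3 mol
mass of Na2CO3 = 4.664 × 10^-3 × 105.99 = 0.4943 g
% Na2CO3 = 0.4943 / 0.8694 × 100 = 56.85 %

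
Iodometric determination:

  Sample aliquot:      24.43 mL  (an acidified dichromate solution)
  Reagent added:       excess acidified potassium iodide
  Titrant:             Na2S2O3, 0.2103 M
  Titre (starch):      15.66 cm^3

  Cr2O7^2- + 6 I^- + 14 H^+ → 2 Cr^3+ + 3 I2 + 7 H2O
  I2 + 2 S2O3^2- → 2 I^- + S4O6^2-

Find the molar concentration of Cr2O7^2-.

0.02247 M

n(S2O3^2-) = 0.01566 × 0.2103 = 3.293 × 10^-3 mol
n(I2) = n(S2O3^2-)/2 = 1.647 × 10^-3 mol
From the 1:3 ratio, n(Cr2O7^2-) in the aliquot = 1/3 × 1.647 × 10^-3 = 5.489 × 10^-4 mol
[Cr2O7^2-] = 5.489 × 10^-4 / 0.02443 = 0.02247 mol/L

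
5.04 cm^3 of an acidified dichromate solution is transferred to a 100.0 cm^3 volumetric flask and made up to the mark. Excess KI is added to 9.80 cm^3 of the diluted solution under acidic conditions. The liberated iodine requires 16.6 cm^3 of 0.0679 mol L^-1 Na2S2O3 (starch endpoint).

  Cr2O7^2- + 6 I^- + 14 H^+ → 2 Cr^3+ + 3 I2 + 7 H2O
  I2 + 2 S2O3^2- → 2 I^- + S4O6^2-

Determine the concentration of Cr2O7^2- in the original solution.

0.380 mol/L

n(S2O3^2-) = 0.0166 × 0.0679 = 1.13 × 10^-3 mol
n(I2) = n(S2O3^2-)/2 = 5.64 × 10^-4 mol
From the 1:3 ratio, n(Cr2O7^2-) in the aliquot = 1/3 × 5.64 × 10^-4 = 1.88 × 10^-4 mol
[Cr2O7^2-]_dilute = 1.88 × 10^-4 / 0.00980 = 0.0192 mol/L
[Cr2O7^2-]_original = 0.0192 × 100.0/5.04 = 0.380 mol/L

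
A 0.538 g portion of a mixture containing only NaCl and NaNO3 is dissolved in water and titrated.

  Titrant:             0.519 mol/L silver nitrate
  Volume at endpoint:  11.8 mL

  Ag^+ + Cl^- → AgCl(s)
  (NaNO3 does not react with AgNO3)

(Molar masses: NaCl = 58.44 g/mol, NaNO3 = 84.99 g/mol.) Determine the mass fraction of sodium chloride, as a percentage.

n(AgNO3) = 0.0118 × 0.519 = 6.12 × 10^-3 mol
Let x = n(NaCl), y = n(NaNO3).
Titrant: 1x = 6.12 × 10^-3;  mass: 58.44x + 84.99y = 0.538
Solving, x = 6.12 × 10^-3 mol, y = 2.12 × 10^-3 mol
mass of NaCl = 6.12 × 10^-3 × 58.44 = 0.358 g
% NaCl = 0.358 / 0.538 × 100 = 66.5 %

66.5 %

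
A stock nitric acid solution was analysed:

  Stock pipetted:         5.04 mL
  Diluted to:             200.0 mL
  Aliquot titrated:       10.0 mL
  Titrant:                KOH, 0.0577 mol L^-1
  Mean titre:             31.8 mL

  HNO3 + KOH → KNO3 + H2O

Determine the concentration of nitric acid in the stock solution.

7.28 mol/L

n(KOH) = 0.0318 × 0.0577 = 1.83 × 10^-3 mol
n(HNO3) in the aliquot = 1.83 × 10^-3 mol (1:1 ratio)
[HNO3]_dilute = 1.83 × 10^-3 / 0.0100 = 0.183 mol/L
Dilution factor = 200.0 / 5.04 = 39.68
[HNO3]_stock = 0.183 × 39.68 = 7.28 mol/L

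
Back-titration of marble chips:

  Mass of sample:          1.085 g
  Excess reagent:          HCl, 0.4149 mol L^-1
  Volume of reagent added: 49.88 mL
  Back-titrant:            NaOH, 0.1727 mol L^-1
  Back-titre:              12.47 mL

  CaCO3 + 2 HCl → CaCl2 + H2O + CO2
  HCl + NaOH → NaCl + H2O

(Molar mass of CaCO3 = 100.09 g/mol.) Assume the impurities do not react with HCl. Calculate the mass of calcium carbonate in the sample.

n(HCl) added = 0.04988 × 0.4149 = 0.02070 mol
n(NaOH) used in back-titration = 0.01247 × 0.1727 = 2.154 × 10^-3 mol
n(HCl) left over = 2.154 × 10^-3 mol (1:1 ratio)
n(HCl) consumed by analyte = 0.02070 − 2.154 × 10^-3 = 0.01854 mol
From the 1:2 ratio, n(CaCO3) = 1/2 × 0.01854 = 9.271 × 10^-3 mol
mass of CaCO3 = 9.271 × 10^-3 × 100.09 = 0.9279 g

0.9279 g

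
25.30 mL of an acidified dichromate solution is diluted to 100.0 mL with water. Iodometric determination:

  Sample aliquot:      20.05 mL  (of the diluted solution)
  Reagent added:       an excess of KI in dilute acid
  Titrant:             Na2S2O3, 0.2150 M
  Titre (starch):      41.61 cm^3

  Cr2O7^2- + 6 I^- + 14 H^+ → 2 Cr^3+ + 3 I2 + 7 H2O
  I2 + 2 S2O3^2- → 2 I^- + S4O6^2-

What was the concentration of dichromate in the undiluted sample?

n(S2O3^2-) = 0.04161 × 0.2150 = 8.946 × 10^-3 mol
n(I2) = n(S2O3^2-)/2 = 4.473 × 10^-3 mol
From the 1:3 ratio, n(Cr2O7^2-) in the aliquot = 1/3 × 4.473 × 10^-3 = 1.491 × 10^-3 mol
[Cr2O7^2-]_dilute = 1.491 × 10^-3 / 0.02005 = 0.07437 mol/L
[Cr2O7^2-]_original = 0.07437 × 100.0/25.30 = 0.2939 mol/L

0.2939 M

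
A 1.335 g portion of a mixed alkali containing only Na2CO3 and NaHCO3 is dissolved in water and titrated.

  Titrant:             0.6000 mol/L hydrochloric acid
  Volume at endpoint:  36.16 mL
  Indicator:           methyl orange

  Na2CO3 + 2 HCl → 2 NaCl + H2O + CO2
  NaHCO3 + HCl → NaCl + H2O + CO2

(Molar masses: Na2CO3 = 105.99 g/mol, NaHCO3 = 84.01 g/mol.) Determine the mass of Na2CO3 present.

n(HCl) = 0.03616 × 0.6000 = 0.02170 mol
Let x = n(Na2CO3), y = n(NaHCO3).
Titrant: 2x + 1y = 0.02170;  mass: 105.99x + 84.01y = 1.335
Solving, x = 7.862 × 10^-3 mol, y = 5.972 × 10^-3 mol
mass of Na2CO3 = 7.862 × 10^-3 × 105.99 = 0.8333 g

0.8333 g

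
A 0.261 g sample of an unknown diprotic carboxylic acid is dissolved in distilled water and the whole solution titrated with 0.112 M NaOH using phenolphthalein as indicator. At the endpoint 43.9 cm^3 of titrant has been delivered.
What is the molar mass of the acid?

106 g/mol

n(NaOH) = 0.0439 L × 0.112 mol/L = 4.92 × 10^-3 mol
From the 1:2 ratio, n(H2A) = 1/2 × 4.92 × 10^-3 = 2.46 × 10^-3 mol
M = m / n = 0.261 g / 2.46 × 10^-3 mol = 106 g/mol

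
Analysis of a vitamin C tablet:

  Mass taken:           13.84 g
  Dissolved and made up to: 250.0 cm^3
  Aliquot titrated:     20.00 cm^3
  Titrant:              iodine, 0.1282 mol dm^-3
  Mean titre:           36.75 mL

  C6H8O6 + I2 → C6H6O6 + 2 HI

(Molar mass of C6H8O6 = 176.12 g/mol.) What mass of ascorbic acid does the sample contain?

n(I2) per titration = 0.03675 × 0.1282 = 4.711 × 10^-3 mol
n(C6H8O6) in each aliquot = 4.711 × 10^-3 mol (1:1 ratio)
n(C6H8O6) in the whole flask = 4.711 × 10^-3 × 250.0/20.00 = 0.05889 mol
mass of C6H8O6 = 0.05889 × 176.12 = 10.37 g

10.37 g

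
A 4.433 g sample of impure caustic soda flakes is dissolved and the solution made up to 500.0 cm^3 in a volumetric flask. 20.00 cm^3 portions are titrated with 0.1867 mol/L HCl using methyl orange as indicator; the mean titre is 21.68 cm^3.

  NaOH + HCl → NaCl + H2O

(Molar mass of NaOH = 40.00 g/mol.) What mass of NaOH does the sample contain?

4.048 g

n(HCl) per titration = 0.02168 × 0.1867 = 4.048 × 10^-3 mol
n(NaOH) in each aliquot = 4.048 × 10^-3 mol (1:1 ratio)
n(NaOH) in the whole flask = 4.048 × 10^-3 × 500.0/20.00 = 0.1012 mol
mass of NaOH = 0.1012 × 40.00 = 4.048 g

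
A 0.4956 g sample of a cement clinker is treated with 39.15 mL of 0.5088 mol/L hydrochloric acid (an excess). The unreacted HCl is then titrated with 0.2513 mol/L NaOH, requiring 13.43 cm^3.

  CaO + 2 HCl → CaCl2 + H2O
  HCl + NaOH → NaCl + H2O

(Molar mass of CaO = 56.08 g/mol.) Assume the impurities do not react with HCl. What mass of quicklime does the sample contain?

n(HCl) added = 0.03915 × 0.5088 = 0.01992 mol
n(NaOH) used in back-titration = 0.01343 × 0.2513 = 3.375 × 10^-3 mol
n(HCl) left over = 3.375 × 10^-3 mol (1:1 ratio)
n(HCl) consumed by analyte = 0.01992 − 3.375 × 10^-3 = 0.01654 mol
From the 1:2 ratio, n(CaO) = 1/2 × 0.01654 = 8.272 × 10^-3 mol
mass of CaO = 8.272 × 10^-3 × 56.08 = 0.4639 g

0.4639 g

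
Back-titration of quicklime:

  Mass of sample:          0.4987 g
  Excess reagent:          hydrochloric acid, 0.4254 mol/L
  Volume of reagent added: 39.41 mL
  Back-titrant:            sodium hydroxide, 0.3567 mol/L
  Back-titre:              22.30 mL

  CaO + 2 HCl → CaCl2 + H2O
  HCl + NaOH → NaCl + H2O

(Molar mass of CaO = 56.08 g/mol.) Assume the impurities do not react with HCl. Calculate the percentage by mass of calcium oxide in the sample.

49.54 %

n(HCl) added = 0.03941 × 0.4254 = 0.01677 mol
n(NaOH) used in back-titration = 0.02230 × 0.3567 = 7.954 × 10^-3 mol
n(HCl) left over = 7.954 × 10^-3 mol (1:1 ratio)
n(HCl) consumed by analyte = 0.01677 − 7.954 × 10^-3 = 8.811 × 10^-3 mol
From the 1:2 ratio, n(CaO) = 1/2 × 8.811 × 10^-3 = 4.405 × 10^-3 mol
mass of CaO = 4.405 × 10^-3 × 56.08 = 0.2470 g
% CaO = 0.2470 / 0.4987 × 100 = 49.54 %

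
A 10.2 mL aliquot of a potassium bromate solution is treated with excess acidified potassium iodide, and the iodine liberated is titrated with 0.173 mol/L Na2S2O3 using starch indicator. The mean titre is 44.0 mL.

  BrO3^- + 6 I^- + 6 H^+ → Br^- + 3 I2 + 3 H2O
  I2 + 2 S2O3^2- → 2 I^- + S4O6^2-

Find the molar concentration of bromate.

0.124 mol/L

n(S2O3^2-) = 0.0440 × 0.173 = 7.61 × 10^-3 mol
n(I2) = n(S2O3^2-)/2 = 3.81 × 10^-3 mol
From the 1:3 ratio, n(BrO3^-) in the aliquot = 1/3 × 3.81 × 10^-3 = 1.27 × 10^-3 mol
[BrO3^-] = 1.27 × 10^-3 / 0.0102 = 0.124 mol/L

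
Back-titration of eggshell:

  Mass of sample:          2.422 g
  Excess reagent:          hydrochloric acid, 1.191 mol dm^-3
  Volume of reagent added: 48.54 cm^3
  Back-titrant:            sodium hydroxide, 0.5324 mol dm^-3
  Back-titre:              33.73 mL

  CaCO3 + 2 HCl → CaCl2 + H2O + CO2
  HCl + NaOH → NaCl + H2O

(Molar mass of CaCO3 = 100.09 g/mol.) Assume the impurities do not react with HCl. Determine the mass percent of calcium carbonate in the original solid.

n(HCl) added = 0.04854 × 1.191 = 0.05781 mol
n(NaOH) used in back-titration = 0.03373 × 0.5324 = 0.01796 mol
n(HCl) left over = 0.01796 mol (1:1 ratio)
n(HCl) consumed by analyte = 0.05781 − 0.01796 = 0.03985 mol
From the 1:2 ratio, n(CaCO3) = 1/2 × 0.03985 = 0.01993 mol
mass of CaCO3 = 0.01993 × 100.09 = 1.994 g
% CaCO3 = 1.994 / 2.422 × 100 = 82.35 %

82.35 %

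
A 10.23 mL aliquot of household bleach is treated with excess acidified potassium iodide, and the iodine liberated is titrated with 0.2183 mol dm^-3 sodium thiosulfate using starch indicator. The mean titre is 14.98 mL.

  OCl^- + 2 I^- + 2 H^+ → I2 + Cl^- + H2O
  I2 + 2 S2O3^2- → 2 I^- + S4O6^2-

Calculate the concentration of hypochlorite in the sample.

0.1598 mol/L

n(S2O3^2-) = 0.01498 × 0.2183 = 3.270 × 10^-3 mol
n(I2) = n(S2O3^2-)/2 = 1.635 × 10^-3 mol
n(OCl^-) in the aliquot = 1.635 × 10^-3 mol (1:1 ratio)
[OCl^-] = 1.635 × 10^-3 / 0.01023 = 0.1598 mol/L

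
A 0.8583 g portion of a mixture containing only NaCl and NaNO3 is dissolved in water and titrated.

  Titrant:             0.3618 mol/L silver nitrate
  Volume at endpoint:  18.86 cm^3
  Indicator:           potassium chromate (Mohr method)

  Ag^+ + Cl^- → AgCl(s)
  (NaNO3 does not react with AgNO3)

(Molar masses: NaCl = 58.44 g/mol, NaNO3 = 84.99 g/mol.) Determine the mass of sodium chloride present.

0.3988 g

n(AgNO3) = 0.01886 × 0.3618 = 6.824 × 10^-3 mol
Let x = n(NaCl), y = n(NaNO3).
Titrant: 1x = 6.824 × 10^-3;  mass: 58.44x + 84.99y = 0.8583
Solving, x = 6.824 × 10^-3 mol, y = 5.407 × 10^-3 mol
mass of NaCl = 6.824 × 10^-3 × 58.44 = 0.3988 g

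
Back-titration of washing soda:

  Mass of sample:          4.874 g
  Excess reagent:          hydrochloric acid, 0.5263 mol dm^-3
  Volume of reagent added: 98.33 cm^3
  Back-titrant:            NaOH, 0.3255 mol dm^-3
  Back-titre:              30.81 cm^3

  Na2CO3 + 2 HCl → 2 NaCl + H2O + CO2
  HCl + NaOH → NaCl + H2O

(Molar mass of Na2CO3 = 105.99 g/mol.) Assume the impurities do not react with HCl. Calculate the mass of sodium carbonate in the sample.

2.211 g

n(HCl) added = 0.09833 × 0.5263 = 0.05175 mol
n(NaOH) used in back-titration = 0.03081 × 0.3255 = 0.01003 mol
n(HCl) left over = 0.01003 mol (1:1 ratio)
n(HCl) consumed by analyte = 0.05175 − 0.01003 = 0.04172 mol
From the 1:2 ratio, n(Na2CO3) = 1/2 × 0.04172 = 0.02086 mol
mass of Na2CO3 = 0.02086 × 105.99 = 2.211 g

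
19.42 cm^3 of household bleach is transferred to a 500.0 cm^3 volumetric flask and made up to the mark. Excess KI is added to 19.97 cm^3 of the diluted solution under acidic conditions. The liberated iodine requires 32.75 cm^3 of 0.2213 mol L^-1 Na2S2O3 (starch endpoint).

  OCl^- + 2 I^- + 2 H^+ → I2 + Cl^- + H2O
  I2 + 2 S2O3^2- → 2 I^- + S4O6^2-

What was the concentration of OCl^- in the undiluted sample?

n(S2O3^2-) = 0.03275 × 0.2213 = 7.248 × 10^-3 mol
n(I2) = n(S2O3^2-)/2 = 3.624 × 10^-3 mol
n(OCl^-) in the aliquot = 3.624 × 10^-3 mol (1:1 ratio)
[OCl^-]_dilute = 3.624 × 10^-3 / 0.01997 = 0.1815 mol/L
[OCl^-]_original = 0.1815 × 500.0/19.42 = 4.672 mol/L

4.672 mol/L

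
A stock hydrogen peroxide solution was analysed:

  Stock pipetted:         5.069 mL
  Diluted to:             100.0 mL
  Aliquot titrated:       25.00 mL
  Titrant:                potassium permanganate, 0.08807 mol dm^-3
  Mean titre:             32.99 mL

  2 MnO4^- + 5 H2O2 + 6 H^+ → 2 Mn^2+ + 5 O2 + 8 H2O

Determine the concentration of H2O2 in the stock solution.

n(KMnO4) = 0.03299 × 0.08807 = 2.905 × 10^-3 mol
From the 5:2 ratio, n(H2O2) in the aliquot = 5/2 × 2.905 × 10^-3 = 7.264 × 10^-3 mol
[H2O2]_dilute = 7.264 × 10^-3 / 0.02500 = 0.2905 mol/L
Dilution factor = 100.0 / 5.069 = 19.73
[H2O2]_stock = 0.2905 × 19.73 = 5.732 mol/L

5.732 mol/L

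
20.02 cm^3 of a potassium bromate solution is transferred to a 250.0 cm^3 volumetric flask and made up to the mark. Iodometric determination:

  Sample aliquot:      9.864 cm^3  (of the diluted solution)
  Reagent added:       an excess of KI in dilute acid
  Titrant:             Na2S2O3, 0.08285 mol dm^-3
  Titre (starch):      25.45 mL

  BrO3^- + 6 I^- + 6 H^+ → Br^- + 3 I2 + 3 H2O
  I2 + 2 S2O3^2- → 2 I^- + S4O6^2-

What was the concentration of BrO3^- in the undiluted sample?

n(S2O3^2-) = 0.02545 × 0.08285 = 2.109 × 10^-3 mol
n(I2) = n(S2O3^2-)/2 = 1.054 × 10^-3 mol
From the 1:3 ratio, n(BrO3^-) in the aliquot = 1/3 × 1.054 × 10^-3 = 3.514 × 10^-4 mol
[BrO3^-]_dilute = 3.514 × 10^-4 / 0.009864 = 0.03563 mol/L
[BrO3^-]_original = 0.03563 × 250.0/20.02 = 0.4449 mol/L

0.4449 mol/L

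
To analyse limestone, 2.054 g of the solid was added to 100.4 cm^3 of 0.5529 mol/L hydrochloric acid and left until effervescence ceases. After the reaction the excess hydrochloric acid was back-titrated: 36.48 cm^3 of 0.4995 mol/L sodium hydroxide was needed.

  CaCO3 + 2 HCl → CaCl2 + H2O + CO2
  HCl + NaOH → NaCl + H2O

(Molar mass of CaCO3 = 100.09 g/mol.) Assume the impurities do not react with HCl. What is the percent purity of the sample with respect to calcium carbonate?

90.85 %

n(HCl) added = 0.1004 × 0.5529 = 0.05551 mol
n(NaOH) used in back-titration = 0.03648 × 0.4995 = 0.01822 mol
n(HCl) left over = 0.01822 mol (1:1 ratio)
n(HCl) consumed by analyte = 0.05551 − 0.01822 = 0.03729 mol
From the 1:2 ratio, n(CaCO3) = 1/2 × 0.03729 = 0.01864 mol
mass of CaCO3 = 0.01864 × 100.09 = 1.866 g
% CaCO3 = 1.866 / 2.054 × 100 = 90.85 %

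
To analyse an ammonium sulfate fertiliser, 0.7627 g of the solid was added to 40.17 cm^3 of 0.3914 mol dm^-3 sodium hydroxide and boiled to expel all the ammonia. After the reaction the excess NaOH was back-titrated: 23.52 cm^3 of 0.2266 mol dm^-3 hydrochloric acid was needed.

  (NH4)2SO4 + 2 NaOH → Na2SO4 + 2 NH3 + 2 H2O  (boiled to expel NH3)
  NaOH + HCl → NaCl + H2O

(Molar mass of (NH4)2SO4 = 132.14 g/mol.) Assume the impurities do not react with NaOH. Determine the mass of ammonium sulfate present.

0.6867 g

n(NaOH) added = 0.04017 × 0.3914 = 0.01572 mol
n(HCl) used in back-titration = 0.02352 × 0.2266 = 5.330 × 10^-3 mol
n(NaOH) left over = 5.330 × 10^-3 mol (1:1 ratio)
n(NaOH) consumed by analyte = 0.01572 − 5.330 × 10^-3 = 0.01039 mol
From the 1:2 ratio, n((NH4)2SO4) = 1/2 × 0.01039 = 5.196 × 10^-3 mol
mass of (NH4)2SO4 = 5.196 × 10^-3 × 132.14 = 0.6867 g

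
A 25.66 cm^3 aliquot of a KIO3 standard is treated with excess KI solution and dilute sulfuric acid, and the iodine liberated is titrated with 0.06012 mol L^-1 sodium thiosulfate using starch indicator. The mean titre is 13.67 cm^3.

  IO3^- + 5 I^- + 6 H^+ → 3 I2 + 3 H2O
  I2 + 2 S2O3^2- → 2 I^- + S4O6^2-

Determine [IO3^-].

0.005338 mol/L

n(S2O3^2-) = 0.01367 × 0.06012 = 8.218 × 10^-4 mol
n(I2) = n(S2O3^2-)/2 = 4.109 × 10^-4 mol
From the 1:3 ratio, n(IO3^-) in the aliquot = 1/3 × 4.109 × 10^-4 = 1.370 × 10^-4 mol
[IO3^-] = 1.370 × 10^-4 / 0.02566 = 0.005338 mol/L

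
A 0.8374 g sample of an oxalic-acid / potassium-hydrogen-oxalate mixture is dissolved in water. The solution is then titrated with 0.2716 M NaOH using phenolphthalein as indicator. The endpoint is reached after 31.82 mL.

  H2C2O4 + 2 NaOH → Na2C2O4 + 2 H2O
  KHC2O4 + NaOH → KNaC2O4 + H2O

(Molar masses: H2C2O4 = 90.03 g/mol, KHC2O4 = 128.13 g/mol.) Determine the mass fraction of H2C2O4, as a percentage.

17.46 %

n(NaOH) = 0.03182 × 0.2716 = 8.642 × 10^-3 mol
Let x = n(H2C2O4), y = n(KHC2O4).
Titrant: 2x + 1y = 8.642 × 10^-3;  mass: 90.03x + 128.13y = 0.8374
Solving, x = 1.624 × 10^-3 mol, y = 5.395 × 10^-3 mol
mass of H2C2O4 = 1.624 × 10^-3 × 90.03 = 0.1462 g
% H2C2O4 = 0.1462 / 0.8374 × 100 = 17.46 %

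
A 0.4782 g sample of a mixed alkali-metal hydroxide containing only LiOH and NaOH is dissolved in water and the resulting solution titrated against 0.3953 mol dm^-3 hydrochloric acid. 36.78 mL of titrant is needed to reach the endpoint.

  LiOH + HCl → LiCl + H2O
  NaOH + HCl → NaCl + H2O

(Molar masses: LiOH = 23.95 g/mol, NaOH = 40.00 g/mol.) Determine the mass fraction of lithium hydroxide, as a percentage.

32.25 %

n(HCl) = 0.03678 × 0.3953 = 0.01454 mol
Let x = n(LiOH), y = n(NaOH).
Titrant: 1x + 1y = 0.01454;  mass: 23.95x + 40.00y = 0.4782
Solving, x = 6.440 × 10^-3 mol, y = 8.099 × 10^-3 mol
mass of LiOH = 6.440 × 10^-3 × 23.95 = 0.1542 g
% LiOH = 0.1542 / 0.4782 × 100 = 32.25 %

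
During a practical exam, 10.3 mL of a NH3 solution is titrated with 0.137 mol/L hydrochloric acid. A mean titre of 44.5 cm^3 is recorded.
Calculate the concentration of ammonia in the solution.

NH3 + HCl → NH4Cl
n(HCl) = 0.0445 L × 0.137 mol/L = 6.10 × 10^-3 mol
n(NH3) = 6.10 × 10^-3 mol (1:1 mole ratio)
[NH3] = 6.10 × 10^-3 mol / 0.0103 L = 0.592 mol/L

0.592 mol/L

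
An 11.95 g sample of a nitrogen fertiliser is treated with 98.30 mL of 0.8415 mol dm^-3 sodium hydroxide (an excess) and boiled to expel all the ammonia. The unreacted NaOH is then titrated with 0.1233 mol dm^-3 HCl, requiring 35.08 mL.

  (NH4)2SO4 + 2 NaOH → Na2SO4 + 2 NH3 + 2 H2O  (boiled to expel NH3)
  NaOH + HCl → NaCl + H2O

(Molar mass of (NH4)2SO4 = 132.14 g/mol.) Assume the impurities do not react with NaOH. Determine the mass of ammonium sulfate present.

n(NaOH) added = 0.09830 × 0.8415 = 0.08272 mol
n(HCl) used in back-titration = 0.03508 × 0.1233 = 4.325 × 10^-3 mol
n(NaOH) left over = 4.325 × 10^-3 mol (1:1 ratio)
n(NaOH) consumed by analyte = 0.08272 − 4.325 × 10^-3 = 0.07839 mol
From the 1:2 ratio, n((NH4)2SO4) = 1/2 × 0.07839 = 0.03920 mol
mass of (NH4)2SO4 = 0.03920 × 132.14 = 5.179 g

5.179 g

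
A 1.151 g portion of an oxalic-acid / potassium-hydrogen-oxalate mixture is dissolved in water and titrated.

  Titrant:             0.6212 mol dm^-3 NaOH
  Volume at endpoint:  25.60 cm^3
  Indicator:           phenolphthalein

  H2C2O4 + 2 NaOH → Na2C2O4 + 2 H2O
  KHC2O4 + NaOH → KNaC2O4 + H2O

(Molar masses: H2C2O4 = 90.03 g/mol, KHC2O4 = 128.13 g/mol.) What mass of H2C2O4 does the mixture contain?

n(NaOH) = 0.02560 × 0.6212 = 0.01590 mol
Let x = n(H2C2O4), y = n(KHC2O4).
Titrant: 2x + 1y = 0.01590;  mass: 90.03x + 128.13y = 1.151
Solving, x = 5.334 × 10^-3 mol, y = 5.235 × 10^-3 mol
mass of H2C2O4 = 5.334 × 10^-3 × 90.03 = 0.4802 g

0.4802 g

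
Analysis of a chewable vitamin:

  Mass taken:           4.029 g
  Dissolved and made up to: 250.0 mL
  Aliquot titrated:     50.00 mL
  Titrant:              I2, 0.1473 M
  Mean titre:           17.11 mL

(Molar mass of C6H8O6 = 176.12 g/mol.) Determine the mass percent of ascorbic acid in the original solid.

55.09 %

C6H8O6 + I2 → C6H6O6 + 2 HI
n(I2) per titration = 0.01711 × 0.1473 = 2.520 × 10^-3 mol
n(C6H8O6) in each aliquot = 2.520 × 10^-3 mol (1:1 ratio)
n(C6H8O6) in the whole flask = 2.520 × 10^-3 × 250.0/50.00 = 0.01260 mol
mass of C6H8O6 = 0.01260 × 176.12 = 2.219 g
% C6H8O6 = 2.219 / 4.029 × 100 = 55.09 %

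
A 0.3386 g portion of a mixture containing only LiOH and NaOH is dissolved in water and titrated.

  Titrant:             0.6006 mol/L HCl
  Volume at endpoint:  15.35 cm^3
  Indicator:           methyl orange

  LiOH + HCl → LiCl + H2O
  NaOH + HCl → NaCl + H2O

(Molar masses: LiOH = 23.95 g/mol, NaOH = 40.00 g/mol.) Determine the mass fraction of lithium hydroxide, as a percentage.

n(HCl) = 0.01535 × 0.6006 = 9.219 × 10^-3 mol
Let x = n(LiOH), y = n(NaOH).
Titrant: 1x + 1y = 9.219 × 10^-3;  mass: 23.95x + 40.00y = 0.3386
Solving, x = 1.880 × 10^-3 mol, y = 7.340 × 10^-3 mol
mass of LiOH = 1.880 × 10^-3 × 23.95 = 0.04502 g
% LiOH = 0.04502 / 0.3386 × 100 = 13.30 %

13.30 %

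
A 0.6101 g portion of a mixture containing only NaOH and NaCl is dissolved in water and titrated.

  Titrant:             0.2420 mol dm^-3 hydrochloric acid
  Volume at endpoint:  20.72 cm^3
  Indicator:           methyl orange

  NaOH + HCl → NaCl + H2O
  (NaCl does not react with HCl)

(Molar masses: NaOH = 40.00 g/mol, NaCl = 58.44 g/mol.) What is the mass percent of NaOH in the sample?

32.87 %

n(HCl) = 0.02072 × 0.2420 = 5.014 × 10^-3 mol
Let x = n(NaOH), y = n(NaCl).
Titrant: 1x = 5.014 × 10^-3;  mass: 40.00x + 58.44y = 0.6101
Solving, x = 5.014 × 10^-3 mol, y = 7.008 × 10^-3 mol
mass of NaOH = 5.014 × 10^-3 × 40.00 = 0.2006 g
% NaOH = 0.2006 / 0.6101 × 100 = 32.87 %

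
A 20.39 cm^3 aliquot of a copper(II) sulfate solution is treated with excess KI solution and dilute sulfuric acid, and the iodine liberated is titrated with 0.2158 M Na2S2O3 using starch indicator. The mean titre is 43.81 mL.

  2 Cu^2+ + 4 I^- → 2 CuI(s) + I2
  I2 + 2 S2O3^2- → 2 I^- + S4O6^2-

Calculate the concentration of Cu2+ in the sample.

0.4637 M

n(S2O3^2-) = 0.04381 × 0.2158 = 9.454 × 10^-3 mol
n(I2) = n(S2O3^2-)/2 = 4.727 × 10^-3 mol
From the 2:1 ratio, n(Cu2+) in the aliquot = 2/1 × 4.727 × 10^-3 = 9.454 × 10^-3 mol
[Cu2+] = 9.454 × 10^-3 / 0.02039 = 0.4637 mol/L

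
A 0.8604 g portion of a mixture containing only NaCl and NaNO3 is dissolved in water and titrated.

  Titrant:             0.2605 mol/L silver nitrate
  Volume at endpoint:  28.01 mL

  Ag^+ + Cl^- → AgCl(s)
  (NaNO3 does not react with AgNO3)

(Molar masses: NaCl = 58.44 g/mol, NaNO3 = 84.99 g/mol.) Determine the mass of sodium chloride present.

0.4264 g

n(AgNO3) = 0.02801 × 0.2605 = 7.297 × 10^-3 mol
Let x = n(NaCl), y = n(NaNO3).
Titrant: 1x = 7.297 × 10^-3;  mass: 58.44x + 84.99y = 0.8604
Solving, x = 7.297 × 10^-3 mol, y = 5.106 × 10^-3 mol
mass of NaCl = 7.297 × 10^-3 × 58.44 = 0.4264 g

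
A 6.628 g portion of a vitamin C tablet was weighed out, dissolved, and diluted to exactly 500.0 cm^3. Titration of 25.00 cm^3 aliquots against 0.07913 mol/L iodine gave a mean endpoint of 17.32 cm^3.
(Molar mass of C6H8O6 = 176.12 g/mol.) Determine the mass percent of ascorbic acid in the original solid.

72.84 %

C6H8O6 + I2 → C6H6O6 + 2 HI
n(I2) per titration = 0.01732 × 0.07913 = 1.371 × 10^-3 mol
n(C6H8O6) in each aliquot = 1.371 × 10^-3 mol (1:1 ratio)
n(C6H8O6) in the whole flask = 1.371 × 10^-3 × 500.0/25.00 = 0.02741 mol
mass of C6H8O6 = 0.02741 × 176.12 = 4.828 g
% C6H8O6 = 4.828 / 6.628 × 100 = 72.84 %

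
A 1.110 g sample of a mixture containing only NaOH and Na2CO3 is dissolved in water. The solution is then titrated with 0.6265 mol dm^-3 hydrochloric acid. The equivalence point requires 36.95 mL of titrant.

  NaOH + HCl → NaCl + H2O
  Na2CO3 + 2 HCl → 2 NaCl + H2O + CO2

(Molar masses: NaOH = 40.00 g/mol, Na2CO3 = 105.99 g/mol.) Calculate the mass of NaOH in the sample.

0.3595 g

n(HCl) = 0.03695 × 0.6265 = 0.02315 mol
Let x = n(NaOH), y = n(Na2CO3).
Titrant: 1x + 2y = 0.02315;  mass: 40.00x + 105.99y = 1.110
Solving, x = 8.987 × 10^-3 mol, y = 7.081 × 10^-3 mol
mass of NaOH = 8.987 × 10^-3 × 40.00 = 0.3595 g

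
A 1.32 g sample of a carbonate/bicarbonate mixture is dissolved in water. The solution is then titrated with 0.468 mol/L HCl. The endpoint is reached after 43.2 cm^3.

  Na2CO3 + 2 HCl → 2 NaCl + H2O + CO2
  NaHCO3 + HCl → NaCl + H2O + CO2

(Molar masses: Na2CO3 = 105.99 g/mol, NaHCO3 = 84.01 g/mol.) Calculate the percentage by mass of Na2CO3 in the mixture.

n(HCl) = 0.0432 × 0.468 = 0.0202 mol
Let x = n(Na2CO3), y = n(NaHCO3).
Titrant: 2x + 1y = 0.0202;  mass: 105.99x + 84.01y = 1.32
Solving, x = 6.10 × 10^-3 mol, y = 8.01 × 10^-3 mol
mass of Na2CO3 = 6.10 × 10^-3 × 105.99 = 0.647 g
% Na2CO3 = 0.647 / 1.32 × 100 = 49.0 %

49.0 %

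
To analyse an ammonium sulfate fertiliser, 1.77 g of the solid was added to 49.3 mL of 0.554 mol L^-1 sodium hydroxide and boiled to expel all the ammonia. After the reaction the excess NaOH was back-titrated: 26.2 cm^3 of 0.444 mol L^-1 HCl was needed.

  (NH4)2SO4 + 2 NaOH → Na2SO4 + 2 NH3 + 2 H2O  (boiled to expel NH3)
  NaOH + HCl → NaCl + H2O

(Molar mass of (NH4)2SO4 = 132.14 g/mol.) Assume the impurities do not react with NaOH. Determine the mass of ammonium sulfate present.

n(NaOH) added = 0.0493 × 0.554 = 0.0273 mol
n(HCl) used in back-titration = 0.0262 × 0.444 = 0.0116 mol
n(NaOH) left over = 0.0116 mol (1:1 ratio)
n(NaOH) consumed by analyte = 0.0273 − 0.0116 = 0.0157 mol
From the 1:2 ratio, n((NH4)2SO4) = 1/2 × 0.0157 = 7.84 × 10^-3 mol
mass of (NH4)2SO4 = 7.84 × 10^-3 × 132.14 = 1.04 g

1.04 g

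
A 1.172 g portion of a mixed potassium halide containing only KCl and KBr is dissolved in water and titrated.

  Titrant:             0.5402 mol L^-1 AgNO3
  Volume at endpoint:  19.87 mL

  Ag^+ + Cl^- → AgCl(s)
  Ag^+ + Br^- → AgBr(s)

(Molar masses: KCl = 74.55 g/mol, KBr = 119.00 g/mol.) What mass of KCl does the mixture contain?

n(AgNO3) = 0.01987 × 0.5402 = 0.01073 mol
Let x = n(KCl), y = n(KBr).
Titrant: 1x + 1y = 0.01073;  mass: 74.55x + 119.00y = 1.172
Solving, x = 2.369 × 10^-3 mol, y = 8.364 × 10^-3 mol
mass of KCl = 2.369 × 10^-3 × 74.55 = 0.1766 g

0.1766 g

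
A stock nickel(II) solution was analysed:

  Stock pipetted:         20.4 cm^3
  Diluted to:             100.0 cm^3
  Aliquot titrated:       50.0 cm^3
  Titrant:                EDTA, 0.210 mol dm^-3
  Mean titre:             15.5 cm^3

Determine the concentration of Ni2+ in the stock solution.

Ni^2+ + EDTA^4- → [Ni(EDTA)]^2-
n(EDTA) = 0.0155 × 0.210 = 3.25 × 10^-3 mol
n(Ni2+) in the aliquot = 3.25 × 10^-3 mol (1:1 ratio)
[Ni2+]_dilute = 3.25 × 10^-3 / 0.0500 = 0.0651 mol/L
Dilution factor = 100.0 / 20.4 = 4.902
[Ni2+]_stock = 0.0651 × 4.902 = 0.319 mol/L

0.319 mol/L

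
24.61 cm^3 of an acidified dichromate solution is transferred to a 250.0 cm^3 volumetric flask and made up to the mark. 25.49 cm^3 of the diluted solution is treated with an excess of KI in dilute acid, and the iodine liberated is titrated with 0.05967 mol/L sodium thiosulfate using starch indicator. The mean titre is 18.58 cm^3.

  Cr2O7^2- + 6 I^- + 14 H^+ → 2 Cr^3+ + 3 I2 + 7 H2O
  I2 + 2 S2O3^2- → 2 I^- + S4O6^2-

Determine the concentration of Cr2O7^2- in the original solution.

n(S2O3^2-) = 0.01858 × 0.05967 = 1.109 × 10^-3 mol
n(I2) = n(S2O3^2-)/2 = 5.543 × 10^-4 mol
From the 1:3 ratio, n(Cr2O7^2-) in the aliquot = 1/3 × 5.543 × 10^-4 = 1.848 × 10^-4 mol
[Cr2O7^2-]_dilute = 1.848 × 10^-4 / 0.02549 = 0.007249 mol/L
[Cr2O7^2-]_original = 0.007249 × 250.0/24.61 = 0.07364 mol/L

0.07364 mol/L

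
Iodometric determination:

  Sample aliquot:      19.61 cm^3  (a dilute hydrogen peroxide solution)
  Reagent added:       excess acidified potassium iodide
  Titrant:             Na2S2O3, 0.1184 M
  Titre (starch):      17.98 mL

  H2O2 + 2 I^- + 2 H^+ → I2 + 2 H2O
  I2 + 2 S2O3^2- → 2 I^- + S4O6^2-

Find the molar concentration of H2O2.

0.05428 M

n(S2O3^2-) = 0.01798 × 0.1184 = 2.129 × 10^-3 mol
n(I2) = n(S2O3^2-)/2 = 1.064 × 10^-3 mol
n(H2O2) in the aliquot = 1.064 × 10^-3 mol (1:1 ratio)
[H2O2] = 1.064 × 10^-3 / 0.01961 = 0.05428 mol/L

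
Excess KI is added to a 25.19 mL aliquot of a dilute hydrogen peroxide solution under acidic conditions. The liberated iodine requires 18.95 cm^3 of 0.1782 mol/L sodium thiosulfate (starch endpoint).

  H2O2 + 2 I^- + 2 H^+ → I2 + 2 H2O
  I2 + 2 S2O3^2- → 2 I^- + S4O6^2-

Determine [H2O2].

0.06703 mol/L

n(S2O3^2-) = 0.01895 × 0.1782 = 3.377 × 10^-3 mol
n(I2) = n(S2O3^2-)/2 = 1.688 × 10^-3 mol
n(H2O2) in the aliquot = 1.688 × 10^-3 mol (1:1 ratio)
[H2O2] = 1.688 × 10^-3 / 0.02519 = 0.06703 mol/L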